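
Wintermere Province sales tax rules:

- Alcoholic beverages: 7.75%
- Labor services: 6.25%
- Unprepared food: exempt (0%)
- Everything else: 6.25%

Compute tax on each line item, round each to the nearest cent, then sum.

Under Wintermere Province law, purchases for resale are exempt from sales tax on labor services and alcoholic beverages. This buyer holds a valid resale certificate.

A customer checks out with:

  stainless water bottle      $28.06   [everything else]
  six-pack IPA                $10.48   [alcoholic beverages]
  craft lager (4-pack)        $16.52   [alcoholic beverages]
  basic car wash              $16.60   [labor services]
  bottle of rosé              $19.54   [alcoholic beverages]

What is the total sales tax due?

$1.75

Stainless water bottle $28.06: everything else → 6.25% → $1.75
Six-pack IPA $10.48: alcoholic beverages, buyer-exempt → 0% → $0.00
Craft lager (4-pack) $16.52: alcoholic beverages, buyer-exempt → 0% → $0.00
Basic car wash $16.60: labor services, buyer-exempt → 0% → $0.00
Bottle of rosé $19.54: alcoholic beverages, buyer-exempt → 0% → $0.00
Total tax = $1.75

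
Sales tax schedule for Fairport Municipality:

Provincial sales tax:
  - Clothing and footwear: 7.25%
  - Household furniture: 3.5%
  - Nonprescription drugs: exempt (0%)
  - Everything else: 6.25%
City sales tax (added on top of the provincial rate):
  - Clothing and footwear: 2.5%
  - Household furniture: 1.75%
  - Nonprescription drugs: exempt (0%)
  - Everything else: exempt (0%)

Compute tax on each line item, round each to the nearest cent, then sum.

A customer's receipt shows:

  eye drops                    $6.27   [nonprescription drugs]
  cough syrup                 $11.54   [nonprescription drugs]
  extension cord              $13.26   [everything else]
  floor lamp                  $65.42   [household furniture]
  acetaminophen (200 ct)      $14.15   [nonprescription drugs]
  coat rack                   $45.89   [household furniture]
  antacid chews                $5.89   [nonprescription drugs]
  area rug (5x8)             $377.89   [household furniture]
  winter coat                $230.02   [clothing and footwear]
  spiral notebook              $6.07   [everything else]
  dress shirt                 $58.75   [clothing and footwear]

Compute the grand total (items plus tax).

$890.20

Eye drops $6.27: nonprescription drugs → 0% + 0% city = 0% → $0.00
Cough syrup $11.54: nonprescription drugs → 0% + 0% city = 0% → $0.00
Extension cord $13.26: everything else → 6.25% + 0% city = 6.25% → $0.83
Floor lamp $65.42: household furniture → 3.5% + 1.75% city = 5.25% → $3.43
Acetaminophen (200 ct) $14.15: nonprescription drugs → 0% + 0% city = 0% → $0.00
Coat rack $45.89: household furniture → 3.5% + 1.75% city = 5.25% → $2.41
Antacid chews $5.89: nonprescription drugs → 0% + 0% city = 0% → $0.00
Area rug (5x8) $377.89: household furniture → 3.5% + 1.75% city = 5.25% → $19.84
Winter coat $230.02: clothing and footwear → 7.25% + 2.5% city = 9.75% → $22.43
Spiral notebook $6.07: everything else → 6.25% + 0% city = 6.25% → $0.38
Dress shirt $58.75: clothing and footwear → 7.25% + 2.5% city = 9.75% → $5.73
Subtotal = $835.15; tax = $55.05; total due = $890.20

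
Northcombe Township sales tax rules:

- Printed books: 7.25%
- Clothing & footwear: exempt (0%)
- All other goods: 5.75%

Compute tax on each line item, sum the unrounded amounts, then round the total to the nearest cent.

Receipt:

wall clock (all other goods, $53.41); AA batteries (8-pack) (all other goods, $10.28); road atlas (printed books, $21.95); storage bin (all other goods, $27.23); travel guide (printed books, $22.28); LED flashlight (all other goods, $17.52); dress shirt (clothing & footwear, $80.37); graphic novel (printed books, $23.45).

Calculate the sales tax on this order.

Wall clock $53.41: all other goods → 5.75% → $3.071075
AA batteries (8-pack) $10.28: all other goods → 5.75% → $0.5911
Road atlas $21.95: printed books → 7.25% → $1.591375
Storage bin $27.23: all other goods → 5.75% → $1.565725
Travel guide $22.28: printed books → 7.25% → $1.6153
LED flashlight $17.52: all other goods → 5.75% → $1.0074
Dress shirt $80.37: clothing & footwear → 0% → $0.00
Graphic novel $23.45: printed books → 7.25% → $1.700125
Unrounded tax sum = $11.1421 → $11.14

$11.14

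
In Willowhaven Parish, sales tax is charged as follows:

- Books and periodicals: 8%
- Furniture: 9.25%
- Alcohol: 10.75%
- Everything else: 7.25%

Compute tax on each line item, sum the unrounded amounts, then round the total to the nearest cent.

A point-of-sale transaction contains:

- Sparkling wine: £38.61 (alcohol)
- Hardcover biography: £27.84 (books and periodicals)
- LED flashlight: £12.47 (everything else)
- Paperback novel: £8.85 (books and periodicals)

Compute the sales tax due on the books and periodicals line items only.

£2.94

Hardcover biography £27.84: books and periodicals → 8% → £2.2272
Paperback novel £8.85: books and periodicals → 8% → £0.708
Tax on books and periodicals: unrounded sum = £2.9352 → £2.94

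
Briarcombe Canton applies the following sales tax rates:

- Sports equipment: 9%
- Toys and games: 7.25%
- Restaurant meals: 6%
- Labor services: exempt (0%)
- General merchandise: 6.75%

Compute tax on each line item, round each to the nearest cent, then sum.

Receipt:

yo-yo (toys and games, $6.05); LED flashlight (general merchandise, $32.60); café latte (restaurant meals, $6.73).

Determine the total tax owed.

Yo-yo $6.05: toys and games → 7.25% → $0.44
LED flashlight $32.60: general merchandise → 6.75% → $2.20
Café latte $6.73: restaurant meals → 6% → $0.40
Total tax = $0.44 + $2.20 + $0.40 = $3.04

$3.04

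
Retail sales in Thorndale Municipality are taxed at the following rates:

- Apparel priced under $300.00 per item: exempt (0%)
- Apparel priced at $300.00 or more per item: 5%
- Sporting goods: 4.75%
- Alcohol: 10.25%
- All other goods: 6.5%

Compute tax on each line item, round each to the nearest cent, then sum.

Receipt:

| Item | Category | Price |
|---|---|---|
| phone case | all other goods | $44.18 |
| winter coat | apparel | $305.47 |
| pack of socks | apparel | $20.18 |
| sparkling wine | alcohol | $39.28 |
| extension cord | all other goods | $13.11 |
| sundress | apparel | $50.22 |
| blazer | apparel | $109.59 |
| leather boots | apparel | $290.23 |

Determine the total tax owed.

Phone case $44.18: all other goods → 6.5% → $2.87
Winter coat $305.47: apparel, $300.00 or more → 5% → $15.27
Pack of socks $20.18: apparel, under $300.00 → 0% → $0.00
Sparkling wine $39.28: alcohol → 10.25% → $4.03
Extension cord $13.11: all other goods → 6.5% → $0.85
Sundress $50.22: apparel, under $300.00 → 0% → $0.00
Blazer $109.59: apparel, under $300.00 → 0% → $0.00
Leather boots $290.23: apparel, under $300.00 → 0% → $0.00
Total tax = $2.87 + $15.27 + $4.03 + $0.85 = $23.02

$23.02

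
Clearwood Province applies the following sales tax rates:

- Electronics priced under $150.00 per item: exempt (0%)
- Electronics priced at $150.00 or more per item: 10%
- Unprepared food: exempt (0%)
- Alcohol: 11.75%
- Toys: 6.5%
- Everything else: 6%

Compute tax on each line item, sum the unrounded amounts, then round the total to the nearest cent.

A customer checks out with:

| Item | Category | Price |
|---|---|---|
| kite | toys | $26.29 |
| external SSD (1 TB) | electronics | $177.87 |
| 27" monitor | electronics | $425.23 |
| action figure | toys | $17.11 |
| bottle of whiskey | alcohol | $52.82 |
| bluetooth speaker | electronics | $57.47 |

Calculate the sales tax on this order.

Kite $26.29: toys → 6.5% → $1.70885
External SSD (1 TB) $177.87: electronics, $150.00 or more → 10% → $17.787
27" monitor $425.23: electronics, $150.00 or more → 10% → $42.523
Action figure $17.11: toys → 6.5% → $1.11215
Bottle of whiskey $52.82: alcohol → 11.75% → $6.20635
Bluetooth speaker $57.47: electronics, under $150.00 → 0% → $0.00
Unrounded tax sum = $69.33735 → $69.34

$69.34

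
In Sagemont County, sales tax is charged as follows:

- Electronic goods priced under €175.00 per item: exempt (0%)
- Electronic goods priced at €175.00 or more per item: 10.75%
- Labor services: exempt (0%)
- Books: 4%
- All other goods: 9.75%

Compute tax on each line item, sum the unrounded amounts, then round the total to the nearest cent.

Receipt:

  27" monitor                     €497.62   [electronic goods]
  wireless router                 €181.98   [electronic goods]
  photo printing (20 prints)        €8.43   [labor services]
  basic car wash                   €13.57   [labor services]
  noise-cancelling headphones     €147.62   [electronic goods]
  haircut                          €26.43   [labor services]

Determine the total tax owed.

27" monitor €497.62: electronic goods, €175.00 or more → 10.75% → €53.49415
Wireless router €181.98: electronic goods, €175.00 or more → 10.75% → €19.56285
Photo printing (20 prints) €8.43: labor services → 0% → €0.00
Basic car wash €13.57: labor services → 0% → €0.00
Noise-cancelling headphones €147.62: electronic goods, under €175.00 → 0% → €0.00
Haircut €26.43: labor services → 0% → €0.00
Unrounded tax sum = €73.057 → €73.06

€73.06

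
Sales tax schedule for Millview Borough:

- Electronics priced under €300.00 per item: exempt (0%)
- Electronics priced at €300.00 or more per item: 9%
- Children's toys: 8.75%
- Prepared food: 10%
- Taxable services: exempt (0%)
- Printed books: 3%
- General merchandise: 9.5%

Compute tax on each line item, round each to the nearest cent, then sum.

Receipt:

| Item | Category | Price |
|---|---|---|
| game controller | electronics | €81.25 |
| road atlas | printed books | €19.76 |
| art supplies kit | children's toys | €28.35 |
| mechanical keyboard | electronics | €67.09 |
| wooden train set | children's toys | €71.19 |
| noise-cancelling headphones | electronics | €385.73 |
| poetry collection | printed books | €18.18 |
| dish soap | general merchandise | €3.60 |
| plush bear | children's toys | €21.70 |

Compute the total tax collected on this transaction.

€46.81

Game controller €81.25: electronics, under €300.00 → 0% → €0.00
Road atlas €19.76: printed books → 3% → €0.59
Art supplies kit €28.35: children's toys → 8.75% → €2.48
Mechanical keyboard €67.09: electronics, under €300.00 → 0% → €0.00
Wooden train set €71.19: children's toys → 8.75% → €6.23
Noise-cancelling headphones €385.73: electronics, €300.00 or more → 9% → €34.72
Poetry collection €18.18: printed books → 3% → €0.55
Dish soap €3.60: general merchandise → 9.5% → €0.34
Plush bear €21.70: children's toys → 8.75% → €1.90
Total tax = €0.59 + €2.48 + €6.23 + €34.72 + €0.55 + €0.34 + €1.90 = €46.81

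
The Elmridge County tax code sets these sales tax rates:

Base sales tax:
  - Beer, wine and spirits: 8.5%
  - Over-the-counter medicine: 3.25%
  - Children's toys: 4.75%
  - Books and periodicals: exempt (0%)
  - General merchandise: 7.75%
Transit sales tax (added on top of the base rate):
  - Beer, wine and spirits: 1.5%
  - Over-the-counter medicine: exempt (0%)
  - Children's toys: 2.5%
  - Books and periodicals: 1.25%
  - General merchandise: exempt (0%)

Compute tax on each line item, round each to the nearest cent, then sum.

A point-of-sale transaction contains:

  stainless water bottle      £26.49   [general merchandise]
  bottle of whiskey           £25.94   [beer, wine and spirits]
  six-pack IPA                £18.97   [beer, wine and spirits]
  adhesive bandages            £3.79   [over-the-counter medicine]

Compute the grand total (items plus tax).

£81.85

Stainless water bottle £26.49: general merchandise → 7.75% + 0% transit = 7.75% → £2.05
Bottle of whiskey £25.94: beer, wine and spirits → 8.5% + 1.5% transit = 10% → £2.59
Six-pack IPA £18.97: beer, wine and spirits → 8.5% + 1.5% transit = 10% → £1.90
Adhesive bandages £3.79: over-the-counter medicine → 3.25% + 0% transit = 3.25% → £0.12
Subtotal = £75.19; tax = £6.66; total due = £81.85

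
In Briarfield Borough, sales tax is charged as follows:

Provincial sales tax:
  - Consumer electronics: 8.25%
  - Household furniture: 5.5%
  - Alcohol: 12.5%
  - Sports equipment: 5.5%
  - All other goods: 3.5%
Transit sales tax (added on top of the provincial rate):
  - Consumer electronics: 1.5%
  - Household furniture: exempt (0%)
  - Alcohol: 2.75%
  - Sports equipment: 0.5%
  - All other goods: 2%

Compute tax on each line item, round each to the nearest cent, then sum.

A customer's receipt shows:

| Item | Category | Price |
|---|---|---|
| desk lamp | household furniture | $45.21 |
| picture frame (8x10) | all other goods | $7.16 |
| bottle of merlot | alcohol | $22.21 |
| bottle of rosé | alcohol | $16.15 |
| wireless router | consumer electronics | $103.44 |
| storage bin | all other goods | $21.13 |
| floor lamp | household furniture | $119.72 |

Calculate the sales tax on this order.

$26.56

Desk lamp $45.21: household furniture → 5.5% + 0% transit = 5.5% → $2.49
Picture frame (8x10) $7.16: all other goods → 3.5% + 2% transit = 5.5% → $0.39
Bottle of merlot $22.21: alcohol → 12.5% + 2.75% transit = 15.25% → $3.39
Bottle of rosé $16.15: alcohol → 12.5% + 2.75% transit = 15.25% → $2.46
Wireless router $103.44: consumer electronics → 8.25% + 1.5% transit = 9.75% → $10.09
Storage bin $21.13: all other goods → 3.5% + 2% transit = 5.5% → $1.16
Floor lamp $119.72: household furniture → 5.5% + 0% transit = 5.5% → $6.58
Total tax = $2.49 + $0.39 + $3.39 + $2.46 + $10.09 + $1.16 + $6.58 = $26.56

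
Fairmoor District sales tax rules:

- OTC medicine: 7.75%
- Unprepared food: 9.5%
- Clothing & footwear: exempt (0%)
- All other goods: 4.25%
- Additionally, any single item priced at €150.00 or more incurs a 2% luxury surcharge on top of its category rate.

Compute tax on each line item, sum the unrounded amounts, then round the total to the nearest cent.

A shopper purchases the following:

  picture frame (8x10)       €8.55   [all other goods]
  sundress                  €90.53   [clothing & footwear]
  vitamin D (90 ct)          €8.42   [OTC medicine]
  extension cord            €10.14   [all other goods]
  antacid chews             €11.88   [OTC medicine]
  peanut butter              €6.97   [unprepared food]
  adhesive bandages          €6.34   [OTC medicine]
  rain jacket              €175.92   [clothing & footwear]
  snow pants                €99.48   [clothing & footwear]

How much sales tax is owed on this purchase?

€7.04

Picture frame (8x10) €8.55: all other goods → 4.25% → €0.363375
Sundress €90.53: clothing & footwear → 0% → €0.00
Vitamin D (90 ct) €8.42: OTC medicine → 7.75% → €0.65255
Extension cord €10.14: all other goods → 4.25% → €0.43095
Antacid chews €11.88: OTC medicine → 7.75% → €0.9207
Peanut butter €6.97: unprepared food → 9.5% → €0.66215
Adhesive bandages €6.34: OTC medicine → 7.75% → €0.49135
Rain jacket €175.92: clothing & footwear → 0% + 2% surcharge = 2% → €3.5184
Snow pants €99.48: clothing & footwear → 0% → €0.00
Unrounded tax sum = €7.039475 → €7.04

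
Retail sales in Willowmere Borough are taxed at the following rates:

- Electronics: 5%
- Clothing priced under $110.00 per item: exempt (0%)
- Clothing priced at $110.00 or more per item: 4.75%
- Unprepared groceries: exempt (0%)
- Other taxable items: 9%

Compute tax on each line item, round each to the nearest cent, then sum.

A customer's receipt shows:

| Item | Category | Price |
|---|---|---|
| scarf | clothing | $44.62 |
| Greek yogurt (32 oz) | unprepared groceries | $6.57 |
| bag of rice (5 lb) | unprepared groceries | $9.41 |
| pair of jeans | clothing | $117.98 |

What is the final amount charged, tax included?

$184.18

Scarf $44.62: clothing, under $110.00 → 0% → $0.00
Greek yogurt (32 oz) $6.57: unprepared groceries → 0% → $0.00
Bag of rice (5 lb) $9.41: unprepared groceries → 0% → $0.00
Pair of jeans $117.98: clothing, $110.00 or more → 4.75% → $5.60
Subtotal = $178.58; tax = $5.60; total due = $184.18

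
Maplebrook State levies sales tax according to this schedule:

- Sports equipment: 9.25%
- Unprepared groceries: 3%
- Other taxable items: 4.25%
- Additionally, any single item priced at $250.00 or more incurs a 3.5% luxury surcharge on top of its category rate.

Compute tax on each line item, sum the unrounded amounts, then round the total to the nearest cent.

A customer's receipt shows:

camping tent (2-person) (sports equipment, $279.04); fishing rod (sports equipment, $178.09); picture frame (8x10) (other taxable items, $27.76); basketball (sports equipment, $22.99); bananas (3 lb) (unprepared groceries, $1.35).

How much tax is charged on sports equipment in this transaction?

$54.18

Camping tent (2-person) $279.04: sports equipment → 9.25% + 3.5% surcharge = 12.75% → $35.5776
Fishing rod $178.09: sports equipment → 9.25% → $16.473325
Basketball $22.99: sports equipment → 9.25% → $2.126575
Tax on sports equipment: unrounded sum = $54.1775 → $54.18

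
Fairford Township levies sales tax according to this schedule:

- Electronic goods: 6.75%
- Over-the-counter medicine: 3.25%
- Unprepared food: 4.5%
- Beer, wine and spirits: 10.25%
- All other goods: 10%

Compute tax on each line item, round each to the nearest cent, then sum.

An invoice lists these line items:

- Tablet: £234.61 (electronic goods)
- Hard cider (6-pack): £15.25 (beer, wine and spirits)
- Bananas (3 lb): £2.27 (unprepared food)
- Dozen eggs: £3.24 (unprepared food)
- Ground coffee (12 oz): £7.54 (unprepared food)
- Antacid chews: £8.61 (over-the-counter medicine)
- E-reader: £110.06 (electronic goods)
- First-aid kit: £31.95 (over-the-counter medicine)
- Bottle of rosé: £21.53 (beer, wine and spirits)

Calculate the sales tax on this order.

£28.95

Tablet £234.61: electronic goods → 6.75% → £15.84
Hard cider (6-pack) £15.25: beer, wine and spirits → 10.25% → £1.56
Bananas (3 lb) £2.27: unprepared food → 4.5% → £0.10
Dozen eggs £3.24: unprepared food → 4.5% → £0.15
Ground coffee (12 oz) £7.54: unprepared food → 4.5% → £0.34
Antacid chews £8.61: over-the-counter medicine → 3.25% → £0.28
E-reader £110.06: electronic goods → 6.75% → £7.43
First-aid kit £31.95: over-the-counter medicine → 3.25% → £1.04
Bottle of rosé £21.53: beer, wine and spirits → 10.25% → £2.21
Total tax = £15.84 + £1.56 + £0.10 + £0.15 + £0.34 + £0.28 + £7.43 + £1.04 + £2.21 = £28.95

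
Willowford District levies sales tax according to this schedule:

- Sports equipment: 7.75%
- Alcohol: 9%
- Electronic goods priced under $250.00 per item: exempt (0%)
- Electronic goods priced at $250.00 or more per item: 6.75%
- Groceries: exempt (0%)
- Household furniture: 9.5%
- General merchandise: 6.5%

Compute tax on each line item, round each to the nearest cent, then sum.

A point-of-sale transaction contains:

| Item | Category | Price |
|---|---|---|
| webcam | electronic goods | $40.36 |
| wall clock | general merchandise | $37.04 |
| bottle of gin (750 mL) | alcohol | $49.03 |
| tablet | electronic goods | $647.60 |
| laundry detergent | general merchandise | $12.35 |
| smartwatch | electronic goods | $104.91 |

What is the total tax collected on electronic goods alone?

Webcam $40.36: electronic goods, under $250.00 → 0% → $0.00
Tablet $647.60: electronic goods, $250.00 or more → 6.75% → $43.71
Smartwatch $104.91: electronic goods, under $250.00 → 0% → $0.00
Tax on electronic goods = $0.00 + $43.71 + $0.00 = $43.71

$43.71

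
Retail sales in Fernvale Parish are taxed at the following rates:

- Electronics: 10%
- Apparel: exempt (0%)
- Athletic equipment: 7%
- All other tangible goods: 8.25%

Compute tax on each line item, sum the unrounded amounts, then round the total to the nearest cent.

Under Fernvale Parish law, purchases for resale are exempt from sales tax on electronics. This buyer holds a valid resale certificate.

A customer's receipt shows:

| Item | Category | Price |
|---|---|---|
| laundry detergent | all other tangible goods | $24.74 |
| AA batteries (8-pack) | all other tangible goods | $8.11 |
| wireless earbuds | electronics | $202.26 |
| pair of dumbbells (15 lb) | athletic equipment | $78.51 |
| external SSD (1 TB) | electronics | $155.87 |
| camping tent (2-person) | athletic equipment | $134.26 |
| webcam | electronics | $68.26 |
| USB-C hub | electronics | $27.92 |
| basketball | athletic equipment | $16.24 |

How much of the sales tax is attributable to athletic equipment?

$16.03

Pair of dumbbells (15 lb) $78.51: athletic equipment → 7% → $5.4957
Camping tent (2-person) $134.26: athletic equipment → 7% → $9.3982
Basketball $16.24: athletic equipment → 7% → $1.1368
Tax on athletic equipment: unrounded sum = $16.0307 → $16.03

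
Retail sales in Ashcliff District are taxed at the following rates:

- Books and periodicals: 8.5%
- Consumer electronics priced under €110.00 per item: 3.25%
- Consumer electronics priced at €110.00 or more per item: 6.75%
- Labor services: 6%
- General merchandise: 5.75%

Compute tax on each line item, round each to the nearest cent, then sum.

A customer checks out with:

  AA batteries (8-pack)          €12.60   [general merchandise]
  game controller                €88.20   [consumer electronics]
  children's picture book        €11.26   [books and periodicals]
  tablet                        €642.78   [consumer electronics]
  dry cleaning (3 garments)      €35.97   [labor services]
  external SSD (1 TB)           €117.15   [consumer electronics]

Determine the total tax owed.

€58.01

AA batteries (8-pack) €12.60: general merchandise → 5.75% → €0.72
Game controller €88.20: consumer electronics, under €110.00 → 3.25% → €2.87
Children's picture book €11.26: books and periodicals → 8.5% → €0.96
Tablet €642.78: consumer electronics, €110.00 or more → 6.75% → €43.39
Dry cleaning (3 garments) €35.97: labor services → 6% → €2.16
External SSD (1 TB) €117.15: consumer electronics, €110.00 or more → 6.75% → €7.91
Total tax = €0.72 + €2.87 + €0.96 + €43.39 + €2.16 + €7.91 = €58.01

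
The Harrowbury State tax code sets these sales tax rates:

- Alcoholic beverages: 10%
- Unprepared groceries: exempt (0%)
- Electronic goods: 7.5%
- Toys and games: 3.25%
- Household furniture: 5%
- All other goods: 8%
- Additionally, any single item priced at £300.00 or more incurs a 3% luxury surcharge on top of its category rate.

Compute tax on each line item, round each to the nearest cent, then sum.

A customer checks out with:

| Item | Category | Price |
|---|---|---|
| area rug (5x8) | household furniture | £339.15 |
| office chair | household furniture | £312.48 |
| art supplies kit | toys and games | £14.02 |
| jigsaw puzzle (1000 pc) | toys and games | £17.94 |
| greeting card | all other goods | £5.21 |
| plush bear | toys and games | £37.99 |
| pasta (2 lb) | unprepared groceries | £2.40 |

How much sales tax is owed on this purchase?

£54.82

Area rug (5x8) £339.15: household furniture → 5% + 3% surcharge = 8% → £27.13
Office chair £312.48: household furniture → 5% + 3% surcharge = 8% → £25.00
Art supplies kit £14.02: toys and games → 3.25% → £0.46
Jigsaw puzzle (1000 pc) £17.94: toys and games → 3.25% → £0.58
Greeting card £5.21: all other goods → 8% → £0.42
Plush bear £37.99: toys and games → 3.25% → £1.23
Pasta (2 lb) £2.40: unprepared groceries → 0% → £0.00
Total tax = £27.13 + £25.00 + £0.46 + £0.58 + £0.42 + £1.23 = £54.82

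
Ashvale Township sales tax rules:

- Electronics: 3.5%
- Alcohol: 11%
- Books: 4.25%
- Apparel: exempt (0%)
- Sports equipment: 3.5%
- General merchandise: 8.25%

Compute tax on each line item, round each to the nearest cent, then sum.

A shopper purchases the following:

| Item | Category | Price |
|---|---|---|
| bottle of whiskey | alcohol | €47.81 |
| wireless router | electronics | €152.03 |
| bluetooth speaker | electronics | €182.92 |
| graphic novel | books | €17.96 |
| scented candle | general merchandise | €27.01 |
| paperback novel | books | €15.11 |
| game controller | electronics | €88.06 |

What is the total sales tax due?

€23.69

Bottle of whiskey €47.81: alcohol → 11% → €5.26
Wireless router €152.03: electronics → 3.5% → €5.32
Bluetooth speaker €182.92: electronics → 3.5% → €6.40
Graphic novel €17.96: books → 4.25% → €0.76
Scented candle €27.01: general merchandise → 8.25% → €2.23
Paperback novel €15.11: books → 4.25% → €0.64
Game controller €88.06: electronics → 3.5% → €3.08
Total tax = €5.26 + €5.32 + €6.40 + €0.76 + €2.23 + €0.64 + €3.08 = €23.69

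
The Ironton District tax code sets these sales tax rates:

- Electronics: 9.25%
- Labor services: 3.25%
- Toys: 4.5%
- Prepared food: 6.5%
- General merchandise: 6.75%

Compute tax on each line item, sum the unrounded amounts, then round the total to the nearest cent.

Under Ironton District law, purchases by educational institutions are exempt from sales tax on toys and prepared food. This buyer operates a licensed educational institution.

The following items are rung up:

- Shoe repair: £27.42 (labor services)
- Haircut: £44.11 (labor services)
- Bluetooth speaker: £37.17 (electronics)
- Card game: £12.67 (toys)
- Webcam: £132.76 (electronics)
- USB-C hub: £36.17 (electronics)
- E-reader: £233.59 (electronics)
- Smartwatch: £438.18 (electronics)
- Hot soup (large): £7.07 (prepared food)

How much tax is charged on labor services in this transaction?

£2.32

Shoe repair £27.42: labor services → 3.25% → £0.89115
Haircut £44.11: labor services → 3.25% → £1.433575
Tax on labor services: unrounded sum = £2.324725 → £2.32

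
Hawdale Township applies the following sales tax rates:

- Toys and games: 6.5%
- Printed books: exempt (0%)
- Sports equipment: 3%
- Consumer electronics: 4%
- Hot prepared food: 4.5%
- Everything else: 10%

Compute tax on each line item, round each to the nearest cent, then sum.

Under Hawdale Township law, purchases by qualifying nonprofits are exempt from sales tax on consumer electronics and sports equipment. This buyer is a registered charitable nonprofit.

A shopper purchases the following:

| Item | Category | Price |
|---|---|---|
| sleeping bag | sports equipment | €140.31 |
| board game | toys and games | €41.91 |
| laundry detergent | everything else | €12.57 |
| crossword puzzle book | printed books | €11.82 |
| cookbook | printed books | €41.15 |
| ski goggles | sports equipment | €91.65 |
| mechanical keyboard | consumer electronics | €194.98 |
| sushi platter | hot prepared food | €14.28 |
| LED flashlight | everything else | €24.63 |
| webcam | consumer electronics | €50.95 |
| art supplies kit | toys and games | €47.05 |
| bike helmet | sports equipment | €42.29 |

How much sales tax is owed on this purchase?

€10.14

Sleeping bag €140.31: sports equipment, buyer-exempt → 0% → €0.00
Board game €41.91: toys and games → 6.5% → €2.72
Laundry detergent €12.57: everything else → 10% → €1.26
Crossword puzzle book €11.82: printed books → 0% → €0.00
Cookbook €41.15: printed books → 0% → €0.00
Ski goggles €91.65: sports equipment, buyer-exempt → 0% → €0.00
Mechanical keyboard €194.98: consumer electronics, buyer-exempt → 0% → €0.00
Sushi platter €14.28: hot prepared food → 4.5% → €0.64
LED flashlight €24.63: everything else → 10% → €2.46
Webcam €50.95: consumer electronics, buyer-exempt → 0% → €0.00
Art supplies kit €47.05: toys and games → 6.5% → €3.06
Bike helmet €42.29: sports equipment, buyer-exempt → 0% → €0.00
Total tax = €2.72 + €1.26 + €0.64 + €2.46 + €3.06 = €10.14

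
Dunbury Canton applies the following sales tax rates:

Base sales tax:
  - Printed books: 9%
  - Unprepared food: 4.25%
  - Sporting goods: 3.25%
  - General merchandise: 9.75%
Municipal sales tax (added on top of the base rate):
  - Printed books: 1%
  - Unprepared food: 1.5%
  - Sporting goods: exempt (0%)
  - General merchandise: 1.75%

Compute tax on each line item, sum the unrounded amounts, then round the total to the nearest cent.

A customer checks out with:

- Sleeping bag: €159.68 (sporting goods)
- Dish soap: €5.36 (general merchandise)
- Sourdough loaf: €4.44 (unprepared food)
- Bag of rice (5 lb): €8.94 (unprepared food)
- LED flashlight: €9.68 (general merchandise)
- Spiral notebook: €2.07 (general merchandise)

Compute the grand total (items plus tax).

€198.10

Sleeping bag €159.68: sporting goods → 3.25% + 0% municipal = 3.25% → €5.1896
Dish soap €5.36: general merchandise → 9.75% + 1.75% municipal = 11.5% → €0.6164
Sourdough loaf €4.44: unprepared food → 4.25% + 1.5% municipal = 5.75% → €0.2553
Bag of rice (5 lb) €8.94: unprepared food → 4.25% + 1.5% municipal = 5.75% → €0.51405
LED flashlight €9.68: general merchandise → 9.75% + 1.75% municipal = 11.5% → €1.1132
Spiral notebook €2.07: general merchandise → 9.75% + 1.75% municipal = 11.5% → €0.23805
Subtotal = €190.17; unrounded tax = €7.9266 → €7.93; total due = €198.10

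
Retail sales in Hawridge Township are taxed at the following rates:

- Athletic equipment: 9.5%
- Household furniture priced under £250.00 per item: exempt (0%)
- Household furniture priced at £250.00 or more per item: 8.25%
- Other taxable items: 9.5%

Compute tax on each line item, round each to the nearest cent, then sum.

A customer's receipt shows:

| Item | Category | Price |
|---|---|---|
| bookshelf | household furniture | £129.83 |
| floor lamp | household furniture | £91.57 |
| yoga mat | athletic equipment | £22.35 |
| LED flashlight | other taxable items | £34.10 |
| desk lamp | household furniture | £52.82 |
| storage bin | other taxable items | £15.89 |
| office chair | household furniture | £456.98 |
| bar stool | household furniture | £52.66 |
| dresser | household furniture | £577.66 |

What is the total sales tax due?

Bookshelf £129.83: household furniture, under £250.00 → 0% → £0.00
Floor lamp £91.57: household furniture, under £250.00 → 0% → £0.00
Yoga mat £22.35: athletic equipment → 9.5% → £2.12
LED flashlight £34.10: other taxable items → 9.5% → £3.24
Desk lamp £52.82: household furniture, under £250.00 → 0% → £0.00
Storage bin £15.89: other taxable items → 9.5% → £1.51
Office chair £456.98: household furniture, £250.00 or more → 8.25% → £37.70
Bar stool £52.66: household furniture, under £250.00 → 0% → £0.00
Dresser £577.66: household furniture, £250.00 or more → 8.25% → £47.66
Total tax = £2.12 + £3.24 + £1.51 + £37.70 + £47.66 = £92.23

£92.23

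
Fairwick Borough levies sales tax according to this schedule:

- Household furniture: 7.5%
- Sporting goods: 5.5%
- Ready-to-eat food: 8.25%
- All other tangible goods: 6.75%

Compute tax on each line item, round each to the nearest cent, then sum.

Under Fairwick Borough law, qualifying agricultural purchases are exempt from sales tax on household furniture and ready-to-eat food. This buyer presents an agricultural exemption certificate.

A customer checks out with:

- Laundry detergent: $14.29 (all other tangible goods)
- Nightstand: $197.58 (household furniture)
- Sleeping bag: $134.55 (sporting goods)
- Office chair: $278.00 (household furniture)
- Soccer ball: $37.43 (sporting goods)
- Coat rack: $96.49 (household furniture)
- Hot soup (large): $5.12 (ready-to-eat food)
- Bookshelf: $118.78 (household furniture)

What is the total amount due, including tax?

Laundry detergent $14.29: all other tangible goods → 6.75% → $0.96
Nightstand $197.58: household furniture, buyer-exempt → 0% → $0.00
Sleeping bag $134.55: sporting goods → 5.5% → $7.40
Office chair $278.00: household furniture, buyer-exempt → 0% → $0.00
Soccer ball $37.43: sporting goods → 5.5% → $2.06
Coat rack $96.49: household furniture, buyer-exempt → 0% → $0.00
Hot soup (large) $5.12: ready-to-eat food, buyer-exempt → 0% → $0.00
Bookshelf $118.78: household furniture, buyer-exempt → 0% → $0.00
Subtotal = $882.24; tax = $10.42; total due = $892.66

$892.66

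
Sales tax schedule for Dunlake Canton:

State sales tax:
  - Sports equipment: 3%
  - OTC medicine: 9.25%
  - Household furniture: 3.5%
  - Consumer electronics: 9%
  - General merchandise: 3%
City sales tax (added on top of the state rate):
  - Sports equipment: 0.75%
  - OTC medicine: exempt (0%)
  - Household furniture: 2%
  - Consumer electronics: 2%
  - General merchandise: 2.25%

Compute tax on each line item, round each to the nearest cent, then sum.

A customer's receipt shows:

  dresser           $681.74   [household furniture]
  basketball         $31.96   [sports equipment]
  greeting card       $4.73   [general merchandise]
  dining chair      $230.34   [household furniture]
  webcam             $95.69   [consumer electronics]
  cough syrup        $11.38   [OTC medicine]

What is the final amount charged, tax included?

$1119.04

Dresser $681.74: household furniture → 3.5% + 2% city = 5.5% → $37.50
Basketball $31.96: sports equipment → 3% + 0.75% city = 3.75% → $1.20
Greeting card $4.73: general merchandise → 3% + 2.25% city = 5.25% → $0.25
Dining chair $230.34: household furniture → 3.5% + 2% city = 5.5% → $12.67
Webcam $95.69: consumer electronics → 9% + 2% city = 11% → $10.53
Cough syrup $11.38: OTC medicine → 9.25% + 0% city = 9.25% → $1.05
Subtotal = $1055.84; tax = $63.20; total due = $1119.04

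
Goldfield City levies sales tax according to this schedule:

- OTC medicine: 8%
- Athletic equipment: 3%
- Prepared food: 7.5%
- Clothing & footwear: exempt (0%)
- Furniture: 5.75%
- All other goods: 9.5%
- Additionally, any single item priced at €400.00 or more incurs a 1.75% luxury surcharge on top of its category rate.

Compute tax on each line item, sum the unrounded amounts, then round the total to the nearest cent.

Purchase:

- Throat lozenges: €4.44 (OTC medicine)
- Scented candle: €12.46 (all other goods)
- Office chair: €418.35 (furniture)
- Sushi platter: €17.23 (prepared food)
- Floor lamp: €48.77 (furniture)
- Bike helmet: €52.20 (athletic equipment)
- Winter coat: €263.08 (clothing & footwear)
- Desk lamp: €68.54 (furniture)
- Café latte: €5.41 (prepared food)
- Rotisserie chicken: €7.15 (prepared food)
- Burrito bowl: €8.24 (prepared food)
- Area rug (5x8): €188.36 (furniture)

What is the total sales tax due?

Throat lozenges €4.44: OTC medicine → 8% → €0.3552
Scented candle €12.46: all other goods → 9.5% → €1.1837
Office chair €418.35: furniture → 5.75% + 1.75% surcharge = 7.5% → €31.37625
Sushi platter €17.23: prepared food → 7.5% → €1.29225
Floor lamp €48.77: furniture → 5.75% → €2.804275
Bike helmet €52.20: athletic equipment → 3% → €1.566
Winter coat €263.08: clothing & footwear → 0% → €0.00
Desk lamp €68.54: furniture → 5.75% → €3.94105
Café latte €5.41: prepared food → 7.5% → €0.40575
Rotisserie chicken €7.15: prepared food → 7.5% → €0.53625
Burrito bowl €8.24: prepared food → 7.5% → €0.618
Area rug (5x8) €188.36: furniture → 5.75% → €10.8307
Unrounded tax sum = €54.909425 → €54.91

€54.91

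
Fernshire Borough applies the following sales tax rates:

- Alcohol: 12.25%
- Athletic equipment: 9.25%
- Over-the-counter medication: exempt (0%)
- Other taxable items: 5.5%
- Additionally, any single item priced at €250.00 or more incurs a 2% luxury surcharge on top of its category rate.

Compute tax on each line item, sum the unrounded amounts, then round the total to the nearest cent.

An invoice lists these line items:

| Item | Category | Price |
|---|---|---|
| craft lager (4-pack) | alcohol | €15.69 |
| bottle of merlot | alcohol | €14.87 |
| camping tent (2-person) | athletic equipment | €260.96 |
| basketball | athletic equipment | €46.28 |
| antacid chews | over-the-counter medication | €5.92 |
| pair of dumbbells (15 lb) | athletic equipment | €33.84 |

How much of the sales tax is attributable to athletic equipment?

Camping tent (2-person) €260.96: athletic equipment → 9.25% + 2% surcharge = 11.25% → €29.358
Basketball €46.28: athletic equipment → 9.25% → €4.2809
Pair of dumbbells (15 lb) €33.84: athletic equipment → 9.25% → €3.1302
Tax on athletic equipment: unrounded sum = €36.7691 → €36.77

€36.77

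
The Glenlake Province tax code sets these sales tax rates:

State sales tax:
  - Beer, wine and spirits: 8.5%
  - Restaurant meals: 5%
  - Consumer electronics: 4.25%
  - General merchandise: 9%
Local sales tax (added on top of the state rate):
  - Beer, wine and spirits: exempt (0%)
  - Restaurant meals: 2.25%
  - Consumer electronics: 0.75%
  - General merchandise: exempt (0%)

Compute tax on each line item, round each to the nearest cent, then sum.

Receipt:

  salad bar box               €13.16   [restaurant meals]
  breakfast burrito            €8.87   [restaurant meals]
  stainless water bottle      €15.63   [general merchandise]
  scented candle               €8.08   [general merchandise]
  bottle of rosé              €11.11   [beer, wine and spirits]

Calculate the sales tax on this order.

Salad bar box €13.16: restaurant meals → 5% + 2.25% local = 7.25% → €0.95
Breakfast burrito €8.87: restaurant meals → 5% + 2.25% local = 7.25% → €0.64
Stainless water bottle €15.63: general merchandise → 9% + 0% local = 9% → €1.41
Scented candle €8.08: general merchandise → 9% + 0% local = 9% → €0.73
Bottle of rosé €11.11: beer, wine and spirits → 8.5% + 0% local = 8.5% → €0.94
Total tax = €0.95 + €0.64 + €1.41 + €0.73 + €0.94 = €4.67

€4.67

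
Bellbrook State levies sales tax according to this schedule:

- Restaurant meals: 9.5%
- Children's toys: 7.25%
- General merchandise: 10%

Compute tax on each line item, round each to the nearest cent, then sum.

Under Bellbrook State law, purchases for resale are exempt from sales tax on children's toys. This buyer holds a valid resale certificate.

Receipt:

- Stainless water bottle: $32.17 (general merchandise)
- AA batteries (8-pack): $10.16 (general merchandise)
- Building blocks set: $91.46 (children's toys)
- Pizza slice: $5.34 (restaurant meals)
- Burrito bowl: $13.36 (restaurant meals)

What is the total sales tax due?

Stainless water bottle $32.17: general merchandise → 10% → $3.22
AA batteries (8-pack) $10.16: general merchandise → 10% → $1.02
Building blocks set $91.46: children's toys, buyer-exempt → 0% → $0.00
Pizza slice $5.34: restaurant meals → 9.5% → $0.51
Burrito bowl $13.36: restaurant meals → 9.5% → $1.27
Total tax = $3.22 + $1.02 + $0.51 + $1.27 = $6.02

$6.02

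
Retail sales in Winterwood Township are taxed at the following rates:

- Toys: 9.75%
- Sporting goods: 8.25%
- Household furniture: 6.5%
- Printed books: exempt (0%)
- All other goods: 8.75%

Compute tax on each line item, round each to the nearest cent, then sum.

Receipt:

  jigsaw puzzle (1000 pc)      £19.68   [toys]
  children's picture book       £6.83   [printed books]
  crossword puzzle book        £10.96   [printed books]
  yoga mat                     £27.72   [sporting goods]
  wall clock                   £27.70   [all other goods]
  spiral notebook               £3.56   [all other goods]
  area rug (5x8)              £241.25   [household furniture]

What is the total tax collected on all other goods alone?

Wall clock £27.70: all other goods → 8.75% → £2.42
Spiral notebook £3.56: all other goods → 8.75% → £0.31
Tax on all other goods = £2.42 + £0.31 = £2.73

£2.73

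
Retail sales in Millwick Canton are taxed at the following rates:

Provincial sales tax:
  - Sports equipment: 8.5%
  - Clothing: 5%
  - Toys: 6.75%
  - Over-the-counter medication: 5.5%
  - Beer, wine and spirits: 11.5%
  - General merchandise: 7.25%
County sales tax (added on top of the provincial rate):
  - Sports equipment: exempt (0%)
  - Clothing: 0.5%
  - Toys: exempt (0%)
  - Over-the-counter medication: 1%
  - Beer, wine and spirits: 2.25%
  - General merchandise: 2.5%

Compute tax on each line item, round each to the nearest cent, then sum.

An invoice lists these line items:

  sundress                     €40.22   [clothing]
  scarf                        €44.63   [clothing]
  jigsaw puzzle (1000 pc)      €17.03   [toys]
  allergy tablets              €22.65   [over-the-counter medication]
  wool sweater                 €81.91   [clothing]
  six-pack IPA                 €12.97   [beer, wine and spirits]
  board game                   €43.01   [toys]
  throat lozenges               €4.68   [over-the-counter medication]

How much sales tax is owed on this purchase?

€16.77

Sundress €40.22: clothing → 5% + 0.5% county = 5.5% → €2.21
Scarf €44.63: clothing → 5% + 0.5% county = 5.5% → €2.45
Jigsaw puzzle (1000 pc) €17.03: toys → 6.75% + 0% county = 6.75% → €1.15
Allergy tablets €22.65: over-the-counter medication → 5.5% + 1% county = 6.5% → €1.47
Wool sweater €81.91: clothing → 5% + 0.5% county = 5.5% → €4.51
Six-pack IPA €12.97: beer, wine and spirits → 11.5% + 2.25% county = 13.75% → €1.78
Board game €43.01: toys → 6.75% + 0% county = 6.75% → €2.90
Throat lozenges €4.68: over-the-counter medication → 5.5% + 1% county = 6.5% → €0.30
Total tax = €2.21 + €2.45 + €1.15 + €1.47 + €4.51 + €1.78 + €2.90 + €0.30 = €16.77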